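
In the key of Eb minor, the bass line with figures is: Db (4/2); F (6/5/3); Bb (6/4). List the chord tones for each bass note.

Db (6/4/2): Db, Eb, Gb, Bb.
F (6/5/3): F, Ab, Cb, Db.
Bb (6/4): Bb, Eb, Gb.

Db, Eb, Gb, Bb | F, Ab, Cb, Db | Bb, Eb, Gb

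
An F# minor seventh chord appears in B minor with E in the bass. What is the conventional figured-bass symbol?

4/2

E is the seventh of F# minor seventh, so the chord is in third inversion.
A seventh chord in third inversion is figured 6/4/2, conventionally abbreviated 4/2.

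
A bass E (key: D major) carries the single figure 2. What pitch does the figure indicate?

Counting 1 letter step above E lands on F; in D major, that letter is F#.

F#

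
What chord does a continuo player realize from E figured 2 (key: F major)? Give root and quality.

The figures 2 indicate a seventh chord in third inversion.
In third inversion the root lies a second above the bass: a second above E in F major is F.
The chord tones are E, F, A, C, giving F major seventh.

F major seventh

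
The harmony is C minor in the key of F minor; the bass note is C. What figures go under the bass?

no figures

C is the root of C minor, so the chord is in root position.
A triad in root position is figured 5/3, conventionally abbreviated (no figures — root-position triad).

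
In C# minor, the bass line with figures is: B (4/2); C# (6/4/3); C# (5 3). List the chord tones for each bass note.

B, C#, E, G# | C#, E, F#, A | C#, E, G#

B (6/4/2): B, C#, E, G#.
C# (6/4/3): C#, E, F#, A.
C# (5/3): C#, E, G#.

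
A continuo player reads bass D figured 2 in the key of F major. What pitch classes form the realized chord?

The written figures 2 are shorthand for 6/4/2: the 6/4 are implied.
A second above D in this key is E.
A fourth above D in this key is G.
A sixth above D in this key is Bb.
Together with the bass D, this spells E half-diminished seventh in third inversion.

D, E, G, Bb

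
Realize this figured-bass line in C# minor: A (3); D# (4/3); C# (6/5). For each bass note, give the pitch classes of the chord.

A, C#, E | D#, F#, G#, B | C#, E, G#, A

A (5/3): A, C#, E.
D# (6/4/3): D#, F#, G#, B.
C# (6/5/3): C#, E, G#, A.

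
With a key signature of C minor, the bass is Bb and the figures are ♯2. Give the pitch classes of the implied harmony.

Bb, C#, Eb, G

The written figures ♯2 are shorthand for 6/4/2: the 6/4 are implied.
A second above Bb in this key is C, raised to C# by the sharp.
A fourth above Bb in this key is Eb.
A sixth above Bb in this key is G.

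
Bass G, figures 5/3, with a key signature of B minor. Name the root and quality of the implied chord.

The figures 5/3 indicate a triad in root position.
In root position the bass is the root, so the root is G.
The chord tones are G, B, D, giving G major.

G major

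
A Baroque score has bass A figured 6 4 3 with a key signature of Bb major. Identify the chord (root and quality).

The figures 6 4 3 indicate a seventh chord in second inversion.
In second inversion the root lies a fourth above the bass: a fourth above A in Bb major is D.
The chord tones are A, C, D, F, giving D minor seventh.

D minor seventh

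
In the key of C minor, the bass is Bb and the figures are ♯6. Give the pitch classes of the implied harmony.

The written figures ♯6 are shorthand for 6/3: the 3 is implied.
A third above Bb in this key is D.
A sixth above Bb in this key is G, raised to G# by the sharp.

Bb, D, G#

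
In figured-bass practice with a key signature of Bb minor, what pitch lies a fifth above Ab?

Eb

Counting 4 letter steps above Ab lands on E; in Bb minor, that letter is Eb.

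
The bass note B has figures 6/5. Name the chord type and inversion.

seventh chord, first inversion

6/5 is shorthand for 6/5/3.
Intervals of 6/5/3 above the bass form a seventh chord; the bass is the third, so this is first inversion.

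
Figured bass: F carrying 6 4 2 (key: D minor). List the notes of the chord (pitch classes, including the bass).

A second above F in this key is G.
A fourth above F in this key is Bb.
A sixth above F in this key is D.
Together with the bass F, this spells G minor seventh in third inversion.

F, G, Bb, D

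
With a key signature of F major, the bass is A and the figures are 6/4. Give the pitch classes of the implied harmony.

A, D, F

A fourth above A in this key is D.
A sixth above A in this key is F.
Together with the bass A, this spells D minor in second inversion.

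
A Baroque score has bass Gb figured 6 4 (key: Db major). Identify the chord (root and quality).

The figures 6 4 indicate a triad in second inversion.
In second inversion the root lies a fourth above the bass: a fourth above Gb in Db major is C.
The chord tones are Gb, C, Eb, giving C diminished.

C diminished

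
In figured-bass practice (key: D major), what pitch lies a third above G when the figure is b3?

Counting 2 letter steps above G lands on B; in D major, that letter is B.
The b3 figure lowers it a semitone, giving Bb.

Bb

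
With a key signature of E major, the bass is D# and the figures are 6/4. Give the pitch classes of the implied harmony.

A fourth above D# in this key is G#.
A sixth above D# in this key is B.
Together with the bass D#, this spells G# minor in second inversion.

D#, G#, B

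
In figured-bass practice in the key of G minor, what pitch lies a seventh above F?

Eb

Counting 6 letter steps above F lands on E; in G minor, that letter is Eb.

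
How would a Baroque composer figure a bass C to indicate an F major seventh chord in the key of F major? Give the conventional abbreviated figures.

4/3

C is the fifth of F major seventh, so the chord is in second inversion.
A seventh chord in second inversion is figured 6/4/3, conventionally abbreviated 4/3.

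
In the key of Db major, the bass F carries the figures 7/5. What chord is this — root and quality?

F minor seventh

The figures 7/5 indicate a seventh chord in root position.
In root position the bass is the root, so the root is F.
The chord tones are F, Ab, C, Eb, giving F minor seventh.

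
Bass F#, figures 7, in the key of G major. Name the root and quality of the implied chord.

The figures 7 indicate a seventh chord in root position.
In root position the bass is the root, so the root is F#.
The chord tones are F#, A, C, E, giving F# half-diminished seventh.

F# half-diminished seventh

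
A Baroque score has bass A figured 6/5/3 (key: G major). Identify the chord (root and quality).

F# half-diminished seventh

The figures 6/5/3 indicate a seventh chord in first inversion.
In first inversion the root lies a sixth above the bass: a sixth above A in G major is F#.
The chord tones are A, C, E, F#, giving F# half-diminished seventh.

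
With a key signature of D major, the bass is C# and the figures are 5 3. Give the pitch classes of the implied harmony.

A third above C# in this key is E.
A fifth above C# in this key is G.
Together with the bass C#, this spells C# diminished in root position.

C#, E, G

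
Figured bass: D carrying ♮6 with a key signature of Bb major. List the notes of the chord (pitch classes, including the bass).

D, F, B

The written figures ♮6 are shorthand for 6/3: the 3 is implied.
A third above D in this key is F.
A sixth above D in this key is Bb, made natural (B) by the ♮ figure.
Together with the bass D, this spells B diminished in first inversion.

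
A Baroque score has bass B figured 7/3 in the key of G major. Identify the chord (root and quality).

B minor seventh

The figures 7/3 indicate a seventh chord in root position.
In root position the bass is the root, so the root is B.
The chord tones are B, D, F#, A, giving B minor seventh.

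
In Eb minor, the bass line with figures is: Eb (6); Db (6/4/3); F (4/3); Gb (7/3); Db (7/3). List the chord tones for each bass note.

Eb (6/3): Eb, Gb, Cb.
Db (6/4/3): Db, F, Gb, Bb.
F (6/4/3): F, Ab, Bb, Db.
Gb (7/5/3): Gb, Bb, Db, F.
Db (7/5/3): Db, F, Ab, Cb.

Eb, Gb, Cb | Db, F, Gb, Bb | F, Ab, Bb, Db | Gb, Bb, Db, F | Db, F, Ab, Cb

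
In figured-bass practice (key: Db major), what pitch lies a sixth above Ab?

F

Counting 5 letter steps above Ab lands on F; in Db major, that letter is F.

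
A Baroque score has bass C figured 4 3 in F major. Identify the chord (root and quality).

F major seventh

The figures 4 3 indicate a seventh chord in second inversion.
In second inversion the root lies a fourth above the bass: a fourth above C in F major is F.
The chord tones are C, E, F, A, giving F major seventh.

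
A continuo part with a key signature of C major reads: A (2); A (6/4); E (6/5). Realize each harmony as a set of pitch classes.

A, B, D, F | A, D, F | E, G, B, C

A (6/4/2): A, B, D, F.
A (6/4): A, D, F.
E (6/5/3): E, G, B, C.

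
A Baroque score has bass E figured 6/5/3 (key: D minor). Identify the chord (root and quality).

The figures 6/5/3 indicate a seventh chord in first inversion.
In first inversion the root lies a sixth above the bass: a sixth above E in D minor is C.
The chord tones are E, G, Bb, C, giving C dominant seventh.

C dominant seventh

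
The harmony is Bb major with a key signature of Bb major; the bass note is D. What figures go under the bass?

6

D is the third of Bb major, so the chord is in first inversion.
A triad in first inversion is figured 6/3, conventionally abbreviated 6.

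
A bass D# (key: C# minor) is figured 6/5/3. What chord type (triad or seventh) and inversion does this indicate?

seventh chord, first inversion

Intervals of 6/5/3 above the bass form a seventh chord; the bass is the third, so this is first inversion.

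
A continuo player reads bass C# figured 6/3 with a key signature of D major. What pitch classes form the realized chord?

C#, E, A

A third above C# in this key is E.
A sixth above C# in this key is A.
Together with the bass C#, this spells A major in first inversion.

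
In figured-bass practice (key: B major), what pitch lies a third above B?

Counting 2 letter steps above B lands on D; in B major, that letter is D#.

D#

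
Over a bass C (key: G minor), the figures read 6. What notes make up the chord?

C, Eb, A

The written figures 6 are shorthand for 6/3: the 3 is implied.
A third above C in this key is Eb.
A sixth above C in this key is A.
Together with the bass C, this spells A diminished in first inversion.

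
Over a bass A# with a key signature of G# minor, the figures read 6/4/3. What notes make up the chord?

A third above A# in this key is C#.
A fourth above A# in this key is D#.
A sixth above A# in this key is F#.
Together with the bass A#, this spells D# minor seventh in second inversion.

A#, C#, D#, F#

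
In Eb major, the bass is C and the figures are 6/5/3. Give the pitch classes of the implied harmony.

A third above C in this key is Eb.
A fifth above C in this key is G.
A sixth above C in this key is Ab.
Together with the bass C, this spells Ab major seventh in first inversion.

C, Eb, G, Ab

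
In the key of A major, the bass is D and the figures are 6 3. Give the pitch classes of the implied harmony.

A third above D in this key is F#.
A sixth above D in this key is B.
Together with the bass D, this spells B minor in first inversion.

D, F#, B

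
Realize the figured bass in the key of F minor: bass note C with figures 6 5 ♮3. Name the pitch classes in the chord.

C, E, G, Ab

A third above C in this key is Eb, made natural (E) by the ♮ figure.
A fifth above C in this key is G.
A sixth above C in this key is Ab.
Together with the bass C, this spells Ab augmented major seventh in first inversion.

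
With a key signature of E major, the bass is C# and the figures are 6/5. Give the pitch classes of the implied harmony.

C#, E, G#, A

The written figures 6/5 are shorthand for 6/5/3: the 3 is implied.
A third above C# in this key is E.
A fifth above C# in this key is G#.
A sixth above C# in this key is A.
Together with the bass C#, this spells A major seventh in first inversion.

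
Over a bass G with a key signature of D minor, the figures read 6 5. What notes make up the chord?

The written figures 6 5 are shorthand for 6/5/3: the 3 is implied.
A third above G in this key is Bb.
A fifth above G in this key is D.
A sixth above G in this key is E.
Together with the bass G, this spells E half-diminished seventh in first inversion.

G, Bb, D, E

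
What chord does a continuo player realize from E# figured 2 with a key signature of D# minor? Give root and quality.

The figures 2 indicate a seventh chord in third inversion.
In third inversion the root lies a second above the bass: a second above E# in D# minor is F#.
The chord tones are E#, F#, A#, C#, giving F# major seventh.

F# major seventh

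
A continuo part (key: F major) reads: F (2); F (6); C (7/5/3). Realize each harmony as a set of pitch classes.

F, G, Bb, D | F, A, D | C, E, G, Bb

F (6/4/2): F, G, Bb, D.
F (6/3): F, A, D.
C (7/5/3): C, E, G, Bb.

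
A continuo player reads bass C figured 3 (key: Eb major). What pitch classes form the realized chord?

The written figures 3 are shorthand for 5/3: the 5 is implied.
A third above C in this key is Eb.
A fifth above C in this key is G.
Together with the bass C, this spells C minor in root position.

C, Eb, G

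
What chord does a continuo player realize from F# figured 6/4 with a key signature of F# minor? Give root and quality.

The figures 6/4 indicate a triad in second inversion.
In second inversion the root lies a fourth above the bass: a fourth above F# in F# minor is B.
The chord tones are F#, B, D, giving B minor.

B minor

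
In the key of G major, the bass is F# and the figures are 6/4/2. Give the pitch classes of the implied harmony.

F#, G, B, D

A second above F# in this key is G.
A fourth above F# in this key is B.
A sixth above F# in this key is D.
Together with the bass F#, this spells G major seventh in third inversion.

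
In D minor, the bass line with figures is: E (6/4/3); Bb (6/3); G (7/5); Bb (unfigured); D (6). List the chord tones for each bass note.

E (6/4/3): E, G, A, C.
Bb (6/3): Bb, D, G.
G (7/5/3): G, Bb, D, F.
Bb (5/3): Bb, D, F.
D (6/3): D, F, Bb.

E, G, A, C | Bb, D, G | G, Bb, D, F | Bb, D, F | D, F, Bb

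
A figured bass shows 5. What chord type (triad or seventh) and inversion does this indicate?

5 is shorthand for 5/3.
Intervals of 5/3 above the bass form a triad; the bass is the root, so this is root position.

triad, root position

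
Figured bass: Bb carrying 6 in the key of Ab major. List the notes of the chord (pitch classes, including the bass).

The written figures 6 are shorthand for 6/3: the 3 is implied.
A third above Bb in this key is Db.
A sixth above Bb in this key is G.
Together with the bass Bb, this spells G diminished in first inversion.

Bb, Db, G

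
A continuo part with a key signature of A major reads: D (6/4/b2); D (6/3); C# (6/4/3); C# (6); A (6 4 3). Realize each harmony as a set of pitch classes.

D, Eb, G#, B | D, F#, B | C#, E, F#, A | C#, E, A | A, C#, D, F#

D (6/4/b2): D, Eb, G#, B.
D (6/3): D, F#, B.
C# (6/4/3): C#, E, F#, A.
C# (6/3): C#, E, A.
A (6/4/3): A, C#, D, F#.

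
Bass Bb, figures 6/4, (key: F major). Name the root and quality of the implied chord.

E diminished

The figures 6/4 indicate a triad in second inversion.
In second inversion the root lies a fourth above the bass: a fourth above Bb in F major is E.
The chord tones are Bb, E, G, giving E diminished.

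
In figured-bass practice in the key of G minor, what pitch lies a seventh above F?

Counting 6 letter steps above F lands on E; in G minor, that letter is Eb.

Eb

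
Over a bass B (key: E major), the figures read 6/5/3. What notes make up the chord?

B, D#, F#, G#

A third above B in this key is D#.
A fifth above B in this key is F#.
A sixth above B in this key is G#.
Together with the bass B, this spells G# minor seventh in first inversion.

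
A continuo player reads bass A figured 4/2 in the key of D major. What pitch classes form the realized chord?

The written figures 4/2 are shorthand for 6/4/2: the 6 is implied.
A second above A in this key is B.
A fourth above A in this key is D.
A sixth above A in this key is F#.
Together with the bass A, this spells B minor seventh in third inversion.

A, B, D, F#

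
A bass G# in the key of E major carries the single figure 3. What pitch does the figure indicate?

Counting 2 letter steps above G# lands on B; in E major, that letter is B.

B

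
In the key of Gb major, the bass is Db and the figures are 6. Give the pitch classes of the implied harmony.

The written figures 6 are shorthand for 6/3: the 3 is implied.
A third above Db in this key is F.
A sixth above Db in this key is Bb.
Together with the bass Db, this spells Bb minor in first inversion.

Db, F, Bb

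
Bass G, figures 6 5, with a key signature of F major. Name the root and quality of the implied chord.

E half-diminished seventh

The figures 6 5 indicate a seventh chord in first inversion.
In first inversion the root lies a sixth above the bass: a sixth above G in F major is E.
The chord tones are G, Bb, D, E, giving E half-diminished seventh.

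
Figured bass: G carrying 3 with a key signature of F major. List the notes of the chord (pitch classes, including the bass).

The written figures 3 are shorthand for 5/3: the 5 is implied.
A third above G in this key is Bb.
A fifth above G in this key is D.
Together with the bass G, this spells G minor in root position.

G, Bb, D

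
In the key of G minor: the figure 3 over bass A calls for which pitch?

Counting 2 letter steps above A lands on C; in G minor, that letter is C.

C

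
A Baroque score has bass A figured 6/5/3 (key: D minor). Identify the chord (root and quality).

The figures 6/5/3 indicate a seventh chord in first inversion.
In first inversion the root lies a sixth above the bass: a sixth above A in D minor is F.
The chord tones are A, C, E, F, giving F major seventh.

F major seventh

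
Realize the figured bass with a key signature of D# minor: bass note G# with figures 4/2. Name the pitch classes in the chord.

G#, A#, C#, E#

The written figures 4/2 are shorthand for 6/4/2: the 6 is implied.
A second above G# in this key is A#.
A fourth above G# in this key is C#.
A sixth above G# in this key is E#.
Together with the bass G#, this spells A# minor seventh in third inversion.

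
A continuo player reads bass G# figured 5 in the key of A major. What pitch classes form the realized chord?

G#, B, D

The written figures 5 are shorthand for 5/3: the 3 is implied.
A third above G# in this key is B.
A fifth above G# in this key is D.
Together with the bass G#, this spells G# diminished in root position.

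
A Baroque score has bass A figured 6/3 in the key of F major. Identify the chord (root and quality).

The figures 6/3 indicate a triad in first inversion.
In first inversion the root lies a sixth above the bass: a sixth above A in F major is F.
The chord tones are A, C, F, giving F major.

F major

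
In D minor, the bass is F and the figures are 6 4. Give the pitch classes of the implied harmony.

F, Bb, D

A fourth above F in this key is Bb.
A sixth above F in this key is D.
Together with the bass F, this spells Bb major in second inversion.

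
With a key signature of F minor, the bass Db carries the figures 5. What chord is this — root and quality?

Db major

The figures 5 indicate a triad in root position.
In root position the bass is the root, so the root is Db.
The chord tones are Db, F, Ab, giving Db major.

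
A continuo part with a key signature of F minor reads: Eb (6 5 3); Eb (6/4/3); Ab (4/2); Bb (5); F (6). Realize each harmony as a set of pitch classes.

Eb (6/5/3): Eb, G, Bb, C.
Eb (6/4/3): Eb, G, Ab, C.
Ab (6/4/2): Ab, Bb, Db, F.
Bb (5/3): Bb, Db, F.
F (6/3): F, Ab, Db.

Eb, G, Bb, C | Eb, G, Ab, C | Ab, Bb, Db, F | Bb, Db, F | F, Ab, Db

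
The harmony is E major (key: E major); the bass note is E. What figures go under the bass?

no figures

E is the root of E major, so the chord is in root position.
A triad in root position is figured 5/3, conventionally abbreviated (no figures — root-position triad).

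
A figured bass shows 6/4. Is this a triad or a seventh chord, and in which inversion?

Intervals of 6/4 above the bass form a triad; the bass is the fifth, so this is second inversion.

triad, second inversion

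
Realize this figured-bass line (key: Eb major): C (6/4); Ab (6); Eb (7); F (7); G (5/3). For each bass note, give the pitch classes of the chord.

C, F, Ab | Ab, C, F | Eb, G, Bb, D | F, Ab, C, Eb | G, Bb, D

C (6/4): C, F, Ab.
Ab (6/3): Ab, C, F.
Eb (7/5/3): Eb, G, Bb, D.
F (7/5/3): F, Ab, C, Eb.
G (5/3): G, Bb, D.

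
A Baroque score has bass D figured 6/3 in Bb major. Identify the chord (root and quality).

Bb major

The figures 6/3 indicate a triad in first inversion.
In first inversion the root lies a sixth above the bass: a sixth above D in Bb major is Bb.
The chord tones are D, F, Bb, giving Bb major.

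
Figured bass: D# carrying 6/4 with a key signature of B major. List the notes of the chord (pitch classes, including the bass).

D#, G#, B

A fourth above D# in this key is G#.
A sixth above D# in this key is B.
Together with the bass D#, this spells G# minor in second inversion.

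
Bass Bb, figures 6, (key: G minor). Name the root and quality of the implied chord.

G minor

The figures 6 indicate a triad in first inversion.
In first inversion the root lies a sixth above the bass: a sixth above Bb in G minor is G.
The chord tones are Bb, D, G, giving G minor.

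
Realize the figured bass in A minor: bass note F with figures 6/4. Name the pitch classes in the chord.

A fourth above F in this key is B.
A sixth above F in this key is D.
Together with the bass F, this spells B diminished in second inversion.

F, B, D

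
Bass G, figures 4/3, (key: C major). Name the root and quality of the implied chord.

The figures 4/3 indicate a seventh chord in second inversion.
In second inversion the root lies a fourth above the bass: a fourth above G in C major is C.
The chord tones are G, B, C, E, giving C major seventh.

C major seventh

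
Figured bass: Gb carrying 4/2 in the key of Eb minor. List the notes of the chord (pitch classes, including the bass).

Gb, Ab, Cb, Eb

The written figures 4/2 are shorthand for 6/4/2: the 6 is implied.
A second above Gb in this key is Ab.
A fourth above Gb in this key is Cb.
A sixth above Gb in this key is Eb.
Together with the bass Gb, this spells Ab minor seventh in third inversion.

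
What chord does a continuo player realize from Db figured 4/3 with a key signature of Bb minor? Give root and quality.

The figures 4/3 indicate a seventh chord in second inversion.
In second inversion the root lies a fourth above the bass: a fourth above Db in Bb minor is Gb.
The chord tones are Db, F, Gb, Bb, giving Gb major seventh.

Gb major seventh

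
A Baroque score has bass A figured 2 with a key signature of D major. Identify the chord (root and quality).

The figures 2 indicate a seventh chord in third inversion.
In third inversion the root lies a second above the bass: a second above A in D major is B.
The chord tones are A, B, D, F#, giving B minor seventh.

B minor seventh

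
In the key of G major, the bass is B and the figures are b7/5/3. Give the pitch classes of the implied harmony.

B, D, F#, Ab

A third above B in this key is D.
A fifth above B in this key is F#.
A seventh above B in this key is A, lowered to Ab by the flat.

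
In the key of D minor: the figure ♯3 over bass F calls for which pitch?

Counting 2 letter steps above F lands on A; in D minor, that letter is A.
The #3 figure raises it a semitone, giving A#.

A#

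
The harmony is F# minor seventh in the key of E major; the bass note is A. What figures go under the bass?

A is the third of F# minor seventh, so the chord is in first inversion.
A seventh chord in first inversion is figured 6/5/3, conventionally abbreviated 6/5.

6/5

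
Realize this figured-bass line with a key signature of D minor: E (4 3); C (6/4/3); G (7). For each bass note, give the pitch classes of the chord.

E (6/4/3): E, G, A, C.
C (6/4/3): C, E, F, A.
G (7/5/3): G, Bb, D, F.

E, G, A, C | C, E, F, A | G, Bb, D, F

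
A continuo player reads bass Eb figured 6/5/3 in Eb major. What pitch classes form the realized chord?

Eb, G, Bb, C

A third above Eb in this key is G.
A fifth above Eb in this key is Bb.
A sixth above Eb in this key is C.
Together with the bass Eb, this spells C minor seventh in first inversion.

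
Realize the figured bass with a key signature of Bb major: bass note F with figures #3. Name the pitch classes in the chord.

The written figures #3 are shorthand for 5/3: the 5 is implied.
A third above F in this key is A, raised to A# by the sharp.
A fifth above F in this key is C.

F, A#, C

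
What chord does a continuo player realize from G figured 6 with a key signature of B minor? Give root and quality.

E minor

The figures 6 indicate a triad in first inversion.
In first inversion the root lies a sixth above the bass: a sixth above G in B minor is E.
The chord tones are G, B, E, giving E minor.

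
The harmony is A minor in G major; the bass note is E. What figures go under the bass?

E is the fifth of A minor, so the chord is in second inversion.
A triad in second inversion is figured 6/4, conventionally abbreviated 6/4.

6/4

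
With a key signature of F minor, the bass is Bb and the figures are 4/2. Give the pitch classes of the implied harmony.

Bb, C, Eb, G

The written figures 4/2 are shorthand for 6/4/2: the 6 is implied.
A second above Bb in this key is C.
A fourth above Bb in this key is Eb.
A sixth above Bb in this key is G.
Together with the bass Bb, this spells C minor seventh in third inversion.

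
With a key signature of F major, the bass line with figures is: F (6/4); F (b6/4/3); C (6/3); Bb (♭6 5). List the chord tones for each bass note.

F, Bb, D | F, A, Bb, Db | C, E, A | Bb, D, F, Gb

F (6/4): F, Bb, D.
F (b6/4/3): F, A, Bb, Db.
C (6/3): C, E, A.
Bb (b6/5/3): Bb, D, F, Gb.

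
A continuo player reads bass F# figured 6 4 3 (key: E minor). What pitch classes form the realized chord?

A third above F# in this key is A.
A fourth above F# in this key is B.
A sixth above F# in this key is D.
Together with the bass F#, this spells B minor seventh in second inversion.

F#, A, B, D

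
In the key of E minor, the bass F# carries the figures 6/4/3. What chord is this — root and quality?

The figures 6/4/3 indicate a seventh chord in second inversion.
In second inversion the root lies a fourth above the bass: a fourth above F# in E minor is B.
The chord tones are F#, A, B, D, giving B minor seventh.

B minor seventh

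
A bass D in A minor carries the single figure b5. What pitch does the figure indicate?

Counting 4 letter steps above D lands on A; in A minor, that letter is A.
The b5 figure lowers it a semitone, giving Ab.

Ab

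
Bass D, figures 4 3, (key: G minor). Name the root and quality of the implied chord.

The figures 4 3 indicate a seventh chord in second inversion.
In second inversion the root lies a fourth above the bass: a fourth above D in G minor is G.
The chord tones are D, F, G, Bb, giving G minor seventh.

G minor seventh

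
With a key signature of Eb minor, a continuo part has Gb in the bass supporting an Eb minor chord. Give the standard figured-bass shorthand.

Gb is the third of Eb minor, so the chord is in first inversion.
A triad in first inversion is figured 6/3, conventionally abbreviated 6.

6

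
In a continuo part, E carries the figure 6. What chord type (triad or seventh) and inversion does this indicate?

6 is shorthand for 6/3.
Intervals of 6/3 above the bass form a triad; the bass is the third, so this is first inversion.

triad, first inversion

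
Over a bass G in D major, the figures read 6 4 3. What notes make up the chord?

G, B, C#, E

A third above G in this key is B.
A fourth above G in this key is C#.
A sixth above G in this key is E.
Together with the bass G, this spells C# half-diminished seventh in second inversion.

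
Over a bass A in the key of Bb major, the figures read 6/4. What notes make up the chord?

A fourth above A in this key is D.
A sixth above A in this key is F.
Together with the bass A, this spells D minor in second inversion.

A, D, F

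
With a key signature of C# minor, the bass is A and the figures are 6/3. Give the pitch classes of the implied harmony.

A, C#, F#

A third above A in this key is C#.
A sixth above A in this key is F#.
Together with the bass A, this spells F# minor in first inversion.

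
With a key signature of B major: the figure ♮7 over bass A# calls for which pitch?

G

Counting 6 letter steps above A# lands on G; in B major, that letter is G#.
The ♮7 figure makes it natural, giving G.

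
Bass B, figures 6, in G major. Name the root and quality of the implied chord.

The figures 6 indicate a triad in first inversion.
In first inversion the root lies a sixth above the bass: a sixth above B in G major is G.
The chord tones are B, D, G, giving G major.

G major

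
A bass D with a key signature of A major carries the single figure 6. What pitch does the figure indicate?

Counting 5 letter steps above D lands on B; in A major, that letter is B.

B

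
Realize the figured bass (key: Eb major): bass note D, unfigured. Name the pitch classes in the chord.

D, F, Ab

An unfigured bass implies 5/3.
A third above D in this key is F.
A fifth above D in this key is Ab.
Together with the bass D, this spells D diminished in root position.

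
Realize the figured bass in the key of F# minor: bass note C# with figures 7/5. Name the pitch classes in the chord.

The written figures 7/5 are shorthand for 7/5/3: the 3 is implied.
A third above C# in this key is E.
A fifth above C# in this key is G#.
A seventh above C# in this key is B.
Together with the bass C#, this spells C# minor seventh in root position.

C#, E, G#, B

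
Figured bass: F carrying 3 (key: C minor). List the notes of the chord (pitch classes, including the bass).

F, Ab, C

The written figures 3 are shorthand for 5/3: the 5 is implied.
A third above F in this key is Ab.
A fifth above F in this key is C.
Together with the bass F, this spells F minor in root position.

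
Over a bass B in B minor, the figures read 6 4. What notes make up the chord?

A fourth above B in this key is E.
A sixth above B in this key is G.
Together with the bass B, this spells E minor in second inversion.

B, E, G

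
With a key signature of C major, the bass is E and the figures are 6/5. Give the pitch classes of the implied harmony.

E, G, B, C

The written figures 6/5 are shorthand for 6/5/3: the 3 is implied.
A third above E in this key is G.
A fifth above E in this key is B.
A sixth above E in this key is C.
Together with the bass E, this spells C major seventh in first inversion.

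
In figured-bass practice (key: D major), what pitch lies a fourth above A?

Counting 3 letter steps above A lands on D; in D major, that letter is D.

D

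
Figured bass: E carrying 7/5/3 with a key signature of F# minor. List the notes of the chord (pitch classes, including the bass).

E, G#, B, D

A third above E in this key is G#.
A fifth above E in this key is B.
A seventh above E in this key is D.
Together with the bass E, this spells E dominant seventh in root position.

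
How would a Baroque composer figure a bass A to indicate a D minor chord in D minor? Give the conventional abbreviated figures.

6/4

A is the fifth of D minor, so the chord is in second inversion.
A triad in second inversion is figured 6/4, conventionally abbreviated 6/4.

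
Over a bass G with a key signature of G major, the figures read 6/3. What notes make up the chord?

G, B, E

A third above G in this key is B.
A sixth above G in this key is E.
Together with the bass G, this spells E minor in first inversion.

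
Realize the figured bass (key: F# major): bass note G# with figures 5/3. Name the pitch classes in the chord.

G#, B, D#

A third above G# in this key is B.
A fifth above G# in this key is D#.
Together with the bass G#, this spells G# minor in root position.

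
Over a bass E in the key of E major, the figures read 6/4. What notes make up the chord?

A fourth above E in this key is A.
A sixth above E in this key is C#.
Together with the bass E, this spells A major in second inversion.

E, A, C#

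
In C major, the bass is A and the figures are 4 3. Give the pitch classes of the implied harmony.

A, C, D, F

The written figures 4 3 are shorthand for 6/4/3: the 6 is implied.
A third above A in this key is C.
A fourth above A in this key is D.
A sixth above A in this key is F.
Together with the bass A, this spells D minor seventh in second inversion.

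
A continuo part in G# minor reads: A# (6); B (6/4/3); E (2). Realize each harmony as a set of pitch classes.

A#, C#, F# | B, D#, E, G# | E, F#, A#, C#

A# (6/3): A#, C#, F#.
B (6/4/3): B, D#, E, G#.
E (6/4/2): E, F#, A#, C#.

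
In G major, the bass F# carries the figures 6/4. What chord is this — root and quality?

The figures 6/4 indicate a triad in second inversion.
In second inversion the root lies a fourth above the bass: a fourth above F# in G major is B.
The chord tones are F#, B, D, giving B minor.

B minor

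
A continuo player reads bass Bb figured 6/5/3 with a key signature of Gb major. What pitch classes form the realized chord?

Bb, Db, F, Gb

A third above Bb in this key is Db.
A fifth above Bb in this key is F.
A sixth above Bb in this key is Gb.
Together with the bass Bb, this spells Gb major seventh in first inversion.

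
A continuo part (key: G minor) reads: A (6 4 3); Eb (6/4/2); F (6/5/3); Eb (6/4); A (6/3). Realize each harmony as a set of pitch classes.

A, C, D, F | Eb, F, A, C | F, A, C, D | Eb, A, C | A, C, F

A (6/4/3): A, C, D, F.
Eb (6/4/2): Eb, F, A, C.
F (6/5/3): F, A, C, D.
Eb (6/4): Eb, A, C.
A (6/3): A, C, F.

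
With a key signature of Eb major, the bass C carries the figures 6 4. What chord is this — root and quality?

F minor

The figures 6 4 indicate a triad in second inversion.
In second inversion the root lies a fourth above the bass: a fourth above C in Eb major is F.
The chord tones are C, F, Ab, giving F minor.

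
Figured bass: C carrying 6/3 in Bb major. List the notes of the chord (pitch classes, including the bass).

C, Eb, A

A third above C in this key is Eb.
A sixth above C in this key is A.
Together with the bass C, this spells A diminished in first inversion.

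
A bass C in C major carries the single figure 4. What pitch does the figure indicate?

F

Counting 3 letter steps above C lands on F; in C major, that letter is F.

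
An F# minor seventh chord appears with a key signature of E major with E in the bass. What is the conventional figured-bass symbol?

4/2

E is the seventh of F# minor seventh, so the chord is in third inversion.
A seventh chord in third inversion is figured 6/4/2, conventionally abbreviated 4/2.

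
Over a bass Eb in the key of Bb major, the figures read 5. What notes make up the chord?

The written figures 5 are shorthand for 5/3: the 3 is implied.
A third above Eb in this key is G.
A fifth above Eb in this key is Bb.
Together with the bass Eb, this spells Eb major in root position.

Eb, G, Bb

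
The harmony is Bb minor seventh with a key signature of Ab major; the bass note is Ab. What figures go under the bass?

Ab is the seventh of Bb minor seventh, so the chord is in third inversion.
A seventh chord in third inversion is figured 6/4/2, conventionally abbreviated 4/2.

4/2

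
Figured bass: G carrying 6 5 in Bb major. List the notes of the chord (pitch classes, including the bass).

The written figures 6 5 are shorthand for 6/5/3: the 3 is implied.
A third above G in this key is Bb.
A fifth above G in this key is D.
A sixth above G in this key is Eb.
Together with the bass G, this spells Eb major seventh in first inversion.

G, Bb, D, Eb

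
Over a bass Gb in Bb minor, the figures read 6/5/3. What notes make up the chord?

A third above Gb in this key is Bb.
A fifth above Gb in this key is Db.
A sixth above Gb in this key is Eb.
Together with the bass Gb, this spells Eb minor seventh in first inversion.

Gb, Bb, Db, Eb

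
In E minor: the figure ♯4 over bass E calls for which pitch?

Counting 3 letter steps above E lands on A; in E minor, that letter is A.
The #4 figure raises it a semitone, giving A#.

A#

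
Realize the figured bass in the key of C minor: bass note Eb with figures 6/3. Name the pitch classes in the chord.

Eb, G, C

A third above Eb in this key is G.
A sixth above Eb in this key is C.
Together with the bass Eb, this spells C minor in first inversion.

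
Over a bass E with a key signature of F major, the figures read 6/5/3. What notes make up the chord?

A third above E in this key is G.
A fifth above E in this key is Bb.
A sixth above E in this key is C.
Together with the bass E, this spells C dominant seventh in first inversion.

E, G, Bb, C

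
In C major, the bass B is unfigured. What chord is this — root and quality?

An unfigured bass indicates a triad in root position.
In root position the bass is the root, so the root is B.
The chord tones are B, D, F, giving B diminished.

B diminished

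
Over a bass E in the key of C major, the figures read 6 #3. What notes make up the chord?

A third above E in this key is G, raised to G# by the sharp.
A sixth above E in this key is C.
Together with the bass E, this spells C augmented in first inversion.

E, G#, C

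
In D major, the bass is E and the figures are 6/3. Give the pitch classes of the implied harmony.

A third above E in this key is G.
A sixth above E in this key is C#.
Together with the bass E, this spells C# diminished in first inversion.

E, G, C#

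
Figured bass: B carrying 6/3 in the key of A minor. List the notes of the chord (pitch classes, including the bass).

A third above B in this key is D.
A sixth above B in this key is G.
Together with the bass B, this spells G major in first inversion.

B, D, G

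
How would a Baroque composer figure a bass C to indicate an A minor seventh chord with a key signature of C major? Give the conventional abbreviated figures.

C is the third of A minor seventh, so the chord is in first inversion.
A seventh chord in first inversion is figured 6/5/3, conventionally abbreviated 6/5.

6/5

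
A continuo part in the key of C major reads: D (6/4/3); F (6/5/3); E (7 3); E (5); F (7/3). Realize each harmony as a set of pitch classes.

D (6/4/3): D, F, G, B.
F (6/5/3): F, A, C, D.
E (7/5/3): E, G, B, D.
E (5/3): E, G, B.
F (7/5/3): F, A, C, E.

D, F, G, B | F, A, C, D | E, G, B, D | E, G, B | F, A, C, E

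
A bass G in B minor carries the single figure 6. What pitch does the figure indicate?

Counting 5 letter steps above G lands on E; in B minor, that letter is E.

E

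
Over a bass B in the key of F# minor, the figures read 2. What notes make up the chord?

The written figures 2 are shorthand for 6/4/2: the 6/4 are implied.
A second above B in this key is C#.
A fourth above B in this key is E.
A sixth above B in this key is G#.
Together with the bass B, this spells C# minor seventh in third inversion.

B, C#, E, G#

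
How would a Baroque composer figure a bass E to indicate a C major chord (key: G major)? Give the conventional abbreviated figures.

E is the third of C major, so the chord is in first inversion.
A triad in first inversion is figured 6/3, conventionally abbreviated 6.

6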